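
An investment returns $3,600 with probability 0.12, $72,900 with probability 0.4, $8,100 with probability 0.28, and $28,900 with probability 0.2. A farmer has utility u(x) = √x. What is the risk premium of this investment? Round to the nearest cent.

$7,224.64

E[u] = 0.12·√3600 + 0.4·√72900 + 0.28·√8100 + 0.2·√28900 = 0.12·60 + 0.4·270 + 0.28·90 + 0.2·170 = 174.4
CE = (174.4)² = 30415.36
Risk premium = EV − CE = 37640 − 30415.36 = 7224.64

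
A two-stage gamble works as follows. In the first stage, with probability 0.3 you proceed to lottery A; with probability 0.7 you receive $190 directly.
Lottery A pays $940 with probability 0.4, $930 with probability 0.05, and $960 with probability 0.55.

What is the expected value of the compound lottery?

EV(A) = 0.4 × 940 + 0.05 × 930 + 0.55 × 960 = 376 + 46.5 + 528 = 950.5
Branch B: 190 (certain)
Overall = 0.3 × 950.5 + 0.7 × 190 = 285.15 + 133 = 418.15

$418.15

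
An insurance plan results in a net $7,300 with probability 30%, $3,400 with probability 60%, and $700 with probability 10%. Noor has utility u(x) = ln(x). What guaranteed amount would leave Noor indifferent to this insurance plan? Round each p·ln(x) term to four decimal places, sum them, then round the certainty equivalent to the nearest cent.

E[u] = 0.3·ln(7300) + 0.6·ln(3400) + 0.1·ln(700) = 2.6687 + 4.8789 + 0.6551 = 8.2027
CE = e^8.2027 ≈ 3650.79

$3,650.79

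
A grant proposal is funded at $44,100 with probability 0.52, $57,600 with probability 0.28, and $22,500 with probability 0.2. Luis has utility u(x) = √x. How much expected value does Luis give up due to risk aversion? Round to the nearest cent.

E[u] = 0.52·√44100 + 0.28·√57600 + 0.2·√22500 = 0.52·210 + 0.28·240 + 0.2·150 = 206.4
CE = (206.4)² = 42600.96
Risk premium = EV − CE = 43560 − 42600.96 = 959.04

$959.04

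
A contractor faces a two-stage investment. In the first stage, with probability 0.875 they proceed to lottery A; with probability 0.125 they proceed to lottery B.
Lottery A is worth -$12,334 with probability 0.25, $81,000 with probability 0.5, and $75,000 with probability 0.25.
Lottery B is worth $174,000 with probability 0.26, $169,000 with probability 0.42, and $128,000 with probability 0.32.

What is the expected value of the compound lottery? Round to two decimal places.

EV(A) = 0.25 × (-12334) + 0.5 × 81000 + 0.25 × 75000 = -3083.5 + 40500 + 18750 = 56166.5
EV(B) = 0.26 × 174000 + 0.42 × 169000 + 0.32 × 128000 = 45240 + 70980 + 40960 = 157180
Overall = 0.875 × 56166.5 + 0.125 × 157180 = 49145.6875 + 19647.5 = 68793.1875

$68,793.19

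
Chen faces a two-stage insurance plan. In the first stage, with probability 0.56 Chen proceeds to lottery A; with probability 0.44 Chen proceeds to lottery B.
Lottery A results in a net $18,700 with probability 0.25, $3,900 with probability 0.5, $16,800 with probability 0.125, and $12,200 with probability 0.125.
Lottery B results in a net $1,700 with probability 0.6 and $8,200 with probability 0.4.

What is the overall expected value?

$7,632

EV(A) = 0.25 × 18700 + 0.5 × 3900 + 0.125 × 16800 + 0.125 × 12200 = 4675 + 1950 + 2100 + 1525 = 10250
EV(B) = 0.6 × 1700 + 0.4 × 8200 = 1020 + 3280 = 4300
Overall = 0.56 × 10250 + 0.44 × 4300 = 5740 + 1892 = 7632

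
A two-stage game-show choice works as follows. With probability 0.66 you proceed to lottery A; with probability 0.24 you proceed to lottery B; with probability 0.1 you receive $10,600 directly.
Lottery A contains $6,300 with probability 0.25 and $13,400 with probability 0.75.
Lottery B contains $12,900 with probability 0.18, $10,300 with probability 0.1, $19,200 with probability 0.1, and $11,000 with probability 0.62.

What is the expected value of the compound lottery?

$11,634.58

EV(A) = 0.25 × 6300 + 0.75 × 13400 = 1575 + 10050 = 11625
EV(B) = 0.18 × 12900 + 0.1 × 10300 + 0.1 × 19200 + 0.62 × 11000 = 2322 + 1030 + 1920 + 6820 = 12092
Branch C: 10600 (certain)
Overall = 0.66 × 11625 + 0.24 × 12092 + 0.1 × 10600 = 7672.5 + 2902.08 + 1060 = 11634.58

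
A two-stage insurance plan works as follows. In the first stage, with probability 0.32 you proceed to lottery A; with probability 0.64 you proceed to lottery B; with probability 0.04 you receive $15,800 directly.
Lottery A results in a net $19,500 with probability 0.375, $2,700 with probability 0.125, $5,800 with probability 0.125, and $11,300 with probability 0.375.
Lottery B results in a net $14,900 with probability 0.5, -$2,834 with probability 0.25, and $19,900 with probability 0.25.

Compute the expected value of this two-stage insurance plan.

$12,166.56

EV(A) = 0.375 × 19500 + 0.125 × 2700 + 0.125 × 5800 + 0.375 × 11300 = 7312.5 + 337.5 + 725 + 4237.5 = 12612.5
EV(B) = 0.5 × 14900 + 0.25 × (-2834) + 0.25 × 19900 = 7450 − 708.5 + 4975 = 11716.5
Branch C: 15800 (certain)
Overall = 0.32 × 12612.5 + 0.64 × 11716.5 + 0.04 × 15800 = 4036 + 7498.56 + 632 = 12166.56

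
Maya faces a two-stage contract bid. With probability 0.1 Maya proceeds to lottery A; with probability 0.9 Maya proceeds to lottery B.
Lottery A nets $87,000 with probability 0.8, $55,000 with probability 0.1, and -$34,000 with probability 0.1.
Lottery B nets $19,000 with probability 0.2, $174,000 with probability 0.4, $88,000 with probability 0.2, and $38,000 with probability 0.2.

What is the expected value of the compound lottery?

$95,910

EV(A) = 0.8 × 87000 + 0.1 × 55000 + 0.1 × (-34000) = 69600 + 5500 − 3400 = 71700
EV(B) = 0.2 × 19000 + 0.4 × 174000 + 0.2 × 88000 + 0.2 × 38000 = 3800 + 69600 + 17600 + 7600 = 98600
Overall = 0.1 × 71700 + 0.9 × 98600 = 7170 + 88740 = 95910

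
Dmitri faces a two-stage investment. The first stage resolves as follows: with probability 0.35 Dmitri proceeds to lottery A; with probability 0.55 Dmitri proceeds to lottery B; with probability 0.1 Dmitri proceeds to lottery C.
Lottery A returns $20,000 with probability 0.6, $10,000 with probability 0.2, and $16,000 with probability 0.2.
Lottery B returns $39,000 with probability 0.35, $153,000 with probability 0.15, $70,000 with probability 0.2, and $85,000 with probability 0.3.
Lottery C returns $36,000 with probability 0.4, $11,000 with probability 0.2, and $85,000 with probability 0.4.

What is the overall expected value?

EV(A) = 0.6 × 20000 + 0.2 × 10000 + 0.2 × 16000 = 12000 + 2000 + 3200 = 17200
EV(B) = 0.35 × 39000 + 0.15 × 153000 + 0.2 × 70000 + 0.3 × 85000 = 13650 + 22950 + 14000 + 25500 = 76100
EV(C) = 0.4 × 36000 + 0.2 × 11000 + 0.4 × 85000 = 14400 + 2200 + 34000 = 50600
Overall = 0.35 × 17200 + 0.55 × 76100 + 0.1 × 50600 = 6020 + 41855 + 5060 = 52935

$52,935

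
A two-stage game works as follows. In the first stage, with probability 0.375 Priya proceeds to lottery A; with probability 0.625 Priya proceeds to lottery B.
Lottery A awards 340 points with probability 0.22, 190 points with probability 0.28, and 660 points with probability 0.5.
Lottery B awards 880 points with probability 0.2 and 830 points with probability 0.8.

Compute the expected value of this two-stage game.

696.75 points

EV(A) = 0.22 × 340 + 0.28 × 190 + 0.5 × 660 = 74.8 + 53.2 + 330 = 458
EV(B) = 0.2 × 880 + 0.8 × 830 = 176 + 664 = 840
Overall = 0.375 × 458 + 0.625 × 840 = 171.75 + 525 = 696.75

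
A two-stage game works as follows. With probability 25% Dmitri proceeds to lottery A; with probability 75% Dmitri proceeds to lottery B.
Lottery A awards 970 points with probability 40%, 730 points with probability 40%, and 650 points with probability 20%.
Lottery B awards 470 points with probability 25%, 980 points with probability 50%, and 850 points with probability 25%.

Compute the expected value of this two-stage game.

EV(A) = 0.4 × 970 + 0.4 × 730 + 0.2 × 650 = 388 + 292 + 130 = 810
EV(B) = 0.25 × 470 + 0.5 × 980 + 0.25 × 850 = 117.5 + 490 + 212.5 = 820
Overall = 0.25 × 810 + 0.75 × 820 = 202.5 + 615 = 817.5

817.5 points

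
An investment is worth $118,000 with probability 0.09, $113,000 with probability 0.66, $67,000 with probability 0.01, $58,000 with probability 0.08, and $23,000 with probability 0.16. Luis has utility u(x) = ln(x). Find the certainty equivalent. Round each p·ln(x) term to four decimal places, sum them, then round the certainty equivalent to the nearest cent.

E[u] = 0.09·ln(118000) + 0.66·ln(113000) + 0.01·ln(67000) + 0.08·ln(58000) + 0.16·ln(23000) = 1.0511 + 7.6792 + 0.1111 + 0.8775 + 1.6069 = 11.3258
CE = e^11.3258 ≈ 82933.97

$82,933.97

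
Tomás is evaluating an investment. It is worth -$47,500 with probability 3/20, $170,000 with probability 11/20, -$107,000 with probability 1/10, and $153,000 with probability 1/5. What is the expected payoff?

$106,275

EV = 3/20 × (-47500) + 11/20 × 170000 + 1/10 × (-107000) + 1/5 × 153000 = -7125 + 93500 − 10700 + 30600 = 106275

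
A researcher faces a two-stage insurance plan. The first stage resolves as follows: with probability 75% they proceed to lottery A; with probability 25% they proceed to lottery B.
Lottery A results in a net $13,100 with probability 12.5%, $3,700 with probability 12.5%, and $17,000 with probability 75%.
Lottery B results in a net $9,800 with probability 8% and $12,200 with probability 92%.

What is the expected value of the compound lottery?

EV(A) = 0.125 × 13100 + 0.125 × 3700 + 0.75 × 17000 = 1637.5 + 462.5 + 12750 = 14850
EV(B) = 0.08 × 9800 + 0.92 × 12200 = 784 + 11224 = 12008
Overall = 0.75 × 14850 + 0.25 × 12008 = 11137.5 + 3002 = 14139.5

$14,139.50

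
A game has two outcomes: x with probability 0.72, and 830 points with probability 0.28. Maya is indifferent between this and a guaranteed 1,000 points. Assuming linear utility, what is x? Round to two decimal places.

0.72·x + 0.28·830 = 1000
0.72·x = 1000 − 232.4 = 767.6
x = 767.6 / 0.72 = 1066.1111

x = 1066.11 points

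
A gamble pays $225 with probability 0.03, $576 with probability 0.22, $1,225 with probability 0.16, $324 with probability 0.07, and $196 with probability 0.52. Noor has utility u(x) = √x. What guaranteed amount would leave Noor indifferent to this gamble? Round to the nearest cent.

$394.82

E[u] = 0.03·√225 + 0.22·√576 + 0.16·√1225 + 0.07·√324 + 0.52·√196 = 0.03·15 + 0.22·24 + 0.16·35 + 0.07·18 + 0.52·14 = 19.87
CE = (19.87)² = 394.8169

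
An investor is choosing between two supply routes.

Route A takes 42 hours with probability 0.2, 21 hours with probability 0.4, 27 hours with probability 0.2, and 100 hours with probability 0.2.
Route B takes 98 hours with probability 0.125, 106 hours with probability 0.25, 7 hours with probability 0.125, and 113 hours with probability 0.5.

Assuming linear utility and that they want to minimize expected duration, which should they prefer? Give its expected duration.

Route A = 0.2 × 42 + 0.4 × 21 + 0.2 × 27 + 0.2 × 100 = 8.4 + 8.4 + 5.4 + 20 = 42.2
Route B = 0.125 × 98 + 0.25 × 106 + 0.125 × 7 + 0.5 × 113 = 12.25 + 26.5 + 0.875 + 56.5 = 96.125

Route A (42.2 hours)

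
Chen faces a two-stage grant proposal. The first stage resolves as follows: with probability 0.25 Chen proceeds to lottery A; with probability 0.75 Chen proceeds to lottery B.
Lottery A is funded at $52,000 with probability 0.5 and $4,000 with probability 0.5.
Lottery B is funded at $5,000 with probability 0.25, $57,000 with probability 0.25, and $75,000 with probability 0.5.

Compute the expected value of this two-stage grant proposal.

$46,750

EV(A) = 0.5 × 52000 + 0.5 × 4000 = 26000 + 2000 = 28000
EV(B) = 0.25 × 5000 + 0.25 × 57000 + 0.5 × 75000 = 1250 + 14250 + 37500 = 53000
Overall = 0.25 × 28000 + 0.75 × 53000 = 7000 + 39750 = 46750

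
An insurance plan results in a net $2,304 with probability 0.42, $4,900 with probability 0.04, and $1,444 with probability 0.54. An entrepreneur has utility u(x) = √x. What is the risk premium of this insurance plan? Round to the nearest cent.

E[u] = 0.42·√2304 + 0.04·√4900 + 0.54·√1444 = 0.42·48 + 0.04·70 + 0.54·38 = 43.48
CE = (43.48)² = 1890.5104
Risk premium = EV − CE = 1943.44 − 1890.5104 = 52.9296

$52.93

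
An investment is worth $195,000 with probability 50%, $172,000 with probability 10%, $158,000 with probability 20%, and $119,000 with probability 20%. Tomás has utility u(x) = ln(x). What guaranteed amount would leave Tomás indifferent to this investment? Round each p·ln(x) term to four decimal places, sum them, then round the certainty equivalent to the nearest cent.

E[u] = 0.5·ln(195000) + 0.1·ln(172000) + 0.2·ln(158000) + 0.2·ln(119000) = 6.0904 + 1.2055 + 2.3941 + 2.3374 = 12.0274
CE = e^12.0274 ≈ 167275.93

$167,275.93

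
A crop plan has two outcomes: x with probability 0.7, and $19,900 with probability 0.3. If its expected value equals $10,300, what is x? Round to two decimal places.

x = $6,185.71

0.7·x + 0.3·19900 = 10300
0.7·x = 10300 − 5970 = 4330
x = 4330 / 0.7 = 6185.7143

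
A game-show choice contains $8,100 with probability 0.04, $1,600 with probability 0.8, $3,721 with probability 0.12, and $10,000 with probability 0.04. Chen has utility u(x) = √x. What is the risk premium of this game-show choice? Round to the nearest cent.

E[u] = 0.04·√8100 + 0.8·√1600 + 0.12·√3721 + 0.04·√10000 = 0.04·90 + 0.8·40 + 0.12·61 + 0.04·100 = 46.92
CE = (46.92)² = 2201.4864
Risk premium = EV − CE = 2450.52 − 2201.4864 = 249.0336

$249.03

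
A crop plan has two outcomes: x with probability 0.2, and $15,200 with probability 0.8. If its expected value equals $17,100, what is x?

0.2·x + 0.8·15200 = 17100
0.2·x = 17100 − 12160 = 4940
x = 4940 / 0.2 = 24700

x = $24,700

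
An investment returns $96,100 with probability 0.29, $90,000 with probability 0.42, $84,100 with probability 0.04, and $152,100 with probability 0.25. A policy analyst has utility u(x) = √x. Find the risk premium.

$1,433

E[u] = 0.29·√96100 + 0.42·√90000 + 0.04·√84100 + 0.25·√152100 = 0.29·310 + 0.42·300 + 0.04·290 + 0.25·390 = 325
CE = (325)² = 105625
Risk premium = EV − CE = 107058 − 105625 = 1433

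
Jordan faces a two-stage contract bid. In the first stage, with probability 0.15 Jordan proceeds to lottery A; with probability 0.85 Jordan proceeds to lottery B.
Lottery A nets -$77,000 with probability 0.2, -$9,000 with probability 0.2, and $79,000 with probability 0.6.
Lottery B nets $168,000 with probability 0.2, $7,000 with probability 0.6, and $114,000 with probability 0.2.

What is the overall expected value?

EV(A) = 0.2 × (-77000) + 0.2 × (-9000) + 0.6 × 79000 = -15400 − 1800 + 47400 = 30200
EV(B) = 0.2 × 168000 + 0.6 × 7000 + 0.2 × 114000 = 33600 + 4200 + 22800 = 60600
Overall = 0.15 × 30200 + 0.85 × 60600 = 4530 + 51510 = 56040

$56,040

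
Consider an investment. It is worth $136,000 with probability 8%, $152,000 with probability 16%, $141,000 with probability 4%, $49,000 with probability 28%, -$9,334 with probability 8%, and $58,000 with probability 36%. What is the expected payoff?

$74,693.28

EV = 0.08 × 136000 + 0.16 × 152000 + 0.04 × 141000 + 0.28 × 49000 + 0.08 × (-9334) + 0.36 × 58000 = 10880 + 24320 + 5640 + 13720 − 746.72 + 20880 = 74693.28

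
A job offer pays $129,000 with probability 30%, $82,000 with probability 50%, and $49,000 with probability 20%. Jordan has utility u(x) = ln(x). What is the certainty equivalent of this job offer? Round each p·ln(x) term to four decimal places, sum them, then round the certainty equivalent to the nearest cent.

E[u] = 0.3·ln(129000) + 0.5·ln(82000) + 0.2·ln(49000) = 3.5303 + 5.6572 + 2.1599 = 11.3474
CE = e^11.3474 ≈ 84744.83

$84,744.83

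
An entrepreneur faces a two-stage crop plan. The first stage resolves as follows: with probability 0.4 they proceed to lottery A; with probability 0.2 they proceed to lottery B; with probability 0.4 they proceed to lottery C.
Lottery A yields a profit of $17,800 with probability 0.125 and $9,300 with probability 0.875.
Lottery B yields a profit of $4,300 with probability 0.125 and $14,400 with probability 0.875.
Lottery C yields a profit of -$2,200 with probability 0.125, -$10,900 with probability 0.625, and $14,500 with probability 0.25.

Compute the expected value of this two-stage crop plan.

EV(A) = 0.125 × 17800 + 0.875 × 9300 = 2225 + 8137.5 = 10362.5
EV(B) = 0.125 × 4300 + 0.875 × 14400 = 537.5 + 12600 = 13137.5
EV(C) = 0.125 × (-2200) + 0.625 × (-10900) + 0.25 × 14500 = -275 − 6812.5 + 3625 = -3462.5
Overall = 0.4 × 10362.5 + 0.2 × 13137.5 + 0.4 × (-3462.5) = 4145 + 2627.5 − 1385 = 5387.5

$5,387.50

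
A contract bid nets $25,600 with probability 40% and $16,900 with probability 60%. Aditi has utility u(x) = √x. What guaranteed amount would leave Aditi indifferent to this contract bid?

$20,164

E[u] = 0.4·√25600 + 0.6·√16900 = 0.4·160 + 0.6·130 = 142
CE = (142)² = 20164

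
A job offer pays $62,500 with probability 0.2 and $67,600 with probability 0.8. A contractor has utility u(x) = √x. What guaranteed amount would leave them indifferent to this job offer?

$66,564

E[u] = 0.2·√62500 + 0.8·√67600 = 0.2·250 + 0.8·260 = 258
CE = (258)² = 66564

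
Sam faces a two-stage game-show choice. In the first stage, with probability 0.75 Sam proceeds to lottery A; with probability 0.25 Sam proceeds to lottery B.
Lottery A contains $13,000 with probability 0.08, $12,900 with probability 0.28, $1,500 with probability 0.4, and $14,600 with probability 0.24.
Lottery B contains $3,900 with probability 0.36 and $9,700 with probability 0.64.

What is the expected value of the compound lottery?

$8,470

EV(A) = 0.08 × 13000 + 0.28 × 12900 + 0.4 × 1500 + 0.24 × 14600 = 1040 + 3612 + 600 + 3504 = 8756
EV(B) = 0.36 × 3900 + 0.64 × 9700 = 1404 + 6208 = 7612
Overall = 0.75 × 8756 + 0.25 × 7612 = 6567 + 1903 = 8470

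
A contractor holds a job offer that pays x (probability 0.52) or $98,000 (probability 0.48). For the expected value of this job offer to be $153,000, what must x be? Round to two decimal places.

x = $203,769.23

0.52·x + 0.48·98000 = 153000
0.52·x = 153000 − 47040 = 105960
x = 105960 / 0.52 = 203769.2308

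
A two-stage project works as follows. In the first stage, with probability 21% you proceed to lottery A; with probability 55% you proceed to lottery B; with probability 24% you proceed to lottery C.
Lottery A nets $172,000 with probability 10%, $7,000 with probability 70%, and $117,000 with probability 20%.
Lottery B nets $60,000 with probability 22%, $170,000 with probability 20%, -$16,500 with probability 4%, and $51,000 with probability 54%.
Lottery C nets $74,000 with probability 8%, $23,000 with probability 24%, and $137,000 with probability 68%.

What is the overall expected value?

$75,403

EV(A) = 0.1 × 172000 + 0.7 × 7000 + 0.2 × 117000 = 17200 + 4900 + 23400 = 45500
EV(B) = 0.22 × 60000 + 0.2 × 170000 + 0.04 × (-16500) + 0.54 × 51000 = 13200 + 34000 − 660 + 27540 = 74080
EV(C) = 0.08 × 74000 + 0.24 × 23000 + 0.68 × 137000 = 5920 + 5520 + 93160 = 104600
Overall = 0.21 × 45500 + 0.55 × 74080 + 0.24 × 104600 = 9555 + 40744 + 25104 = 75403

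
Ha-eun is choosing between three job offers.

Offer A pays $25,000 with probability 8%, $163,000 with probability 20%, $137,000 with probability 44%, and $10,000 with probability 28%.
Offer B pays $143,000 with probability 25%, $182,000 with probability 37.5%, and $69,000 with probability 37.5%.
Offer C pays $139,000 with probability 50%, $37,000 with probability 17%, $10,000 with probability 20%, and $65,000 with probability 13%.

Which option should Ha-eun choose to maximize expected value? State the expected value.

Offer B ($129,875)

Offer A = 0.08 × 25000 + 0.2 × 163000 + 0.44 × 137000 + 0.28 × 10000 = 2000 + 32600 + 60280 + 2800 = 97680
Offer B = 0.25 × 143000 + 0.375 × 182000 + 0.375 × 69000 = 35750 + 68250 + 25875 = 129875
Offer C = 0.5 × 139000 + 0.17 × 37000 + 0.2 × 10000 + 0.13 × 65000 = 69500 + 6290 + 2000 + 8450 = 86240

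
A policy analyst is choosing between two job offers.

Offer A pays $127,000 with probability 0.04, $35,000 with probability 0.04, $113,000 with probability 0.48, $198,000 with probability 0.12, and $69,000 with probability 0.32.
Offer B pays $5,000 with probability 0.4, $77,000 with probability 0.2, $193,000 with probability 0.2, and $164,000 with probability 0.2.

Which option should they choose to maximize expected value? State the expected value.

Offer A = 0.04 × 127000 + 0.04 × 35000 + 0.48 × 113000 + 0.12 × 198000 + 0.32 × 69000 = 5080 + 1400 + 54240 + 23760 + 22080 = 106560
Offer B = 0.4 × 5000 + 0.2 × 77000 + 0.2 × 193000 + 0.2 × 164000 = 2000 + 15400 + 38600 + 32800 = 88800

Offer A ($106,560)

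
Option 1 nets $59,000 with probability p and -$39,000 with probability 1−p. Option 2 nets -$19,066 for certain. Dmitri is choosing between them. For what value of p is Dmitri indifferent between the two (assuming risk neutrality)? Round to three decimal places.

p·59000 + (1−p)·(-39000) = -19066
98000p − 39000 = -19066
p = (-19066 + 39000) / 98000

p = 0.203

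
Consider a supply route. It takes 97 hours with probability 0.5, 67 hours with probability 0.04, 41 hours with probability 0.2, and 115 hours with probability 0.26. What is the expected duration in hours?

89.28 hours

EV = 0.5 × 97 + 0.04 × 67 + 0.2 × 41 + 0.26 × 115 = 48.5 + 2.68 + 8.2 + 29.9 = 89.28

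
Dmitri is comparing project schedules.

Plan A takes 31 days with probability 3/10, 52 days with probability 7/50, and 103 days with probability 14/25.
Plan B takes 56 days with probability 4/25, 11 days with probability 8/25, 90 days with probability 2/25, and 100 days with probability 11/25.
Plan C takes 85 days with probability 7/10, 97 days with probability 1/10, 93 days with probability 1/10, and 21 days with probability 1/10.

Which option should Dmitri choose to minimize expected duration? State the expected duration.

Plan B (63.68 days)

Plan A = 3/10 × 31 + 7/50 × 52 + 14/25 × 103 = 9.3 + 7.28 + 57.68 = 74.26
Plan B = 4/25 × 56 + 8/25 × 11 + 2/25 × 90 + 11/25 × 100 = 8.96 + 3.52 + 7.2 + 44 = 63.68
Plan C = 7/10 × 85 + 1/10 × 97 + 1/10 × 93 + 1/10 × 21 = 59.5 + 9.7 + 9.3 + 2.1 = 80.6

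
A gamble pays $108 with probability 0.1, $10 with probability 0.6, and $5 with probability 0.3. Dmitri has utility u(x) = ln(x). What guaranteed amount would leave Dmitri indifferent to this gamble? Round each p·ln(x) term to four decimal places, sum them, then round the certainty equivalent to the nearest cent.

E[u] = 0.1·ln(108) + 0.6·ln(10) + 0.3·ln(5) = 0.4682 + 1.3816 + 0.4828 = 2.3326
CE = e^2.3326 ≈ 10.30

$10.30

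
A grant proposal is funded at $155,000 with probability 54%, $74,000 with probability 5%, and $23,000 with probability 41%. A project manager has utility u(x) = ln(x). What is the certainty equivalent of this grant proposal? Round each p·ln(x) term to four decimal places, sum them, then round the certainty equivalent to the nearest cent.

$68,316.05

E[u] = 0.54·ln(155000) + 0.05·ln(74000) + 0.41·ln(23000) = 6.4536 + 0.5606 + 4.1177 = 11.1319
CE = e^11.1319 ≈ 68316.05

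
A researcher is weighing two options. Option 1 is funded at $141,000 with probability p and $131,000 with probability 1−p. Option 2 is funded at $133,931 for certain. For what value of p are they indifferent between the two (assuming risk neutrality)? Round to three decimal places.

p = 0.293

p·141000 + (1−p)·131000 = 133931
10000p + 131000 = 133931
p = (133931 − 131000) / 10000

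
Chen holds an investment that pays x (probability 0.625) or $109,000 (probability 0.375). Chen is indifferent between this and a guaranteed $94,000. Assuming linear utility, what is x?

0.625·x + 0.375·109000 = 94000
0.625·x = 94000 − 40875 = 53125
x = 53125 / 0.625 = 85000

x = $85,000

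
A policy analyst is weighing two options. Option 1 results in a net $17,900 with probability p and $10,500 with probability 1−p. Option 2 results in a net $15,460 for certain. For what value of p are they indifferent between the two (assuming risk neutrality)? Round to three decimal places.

p = 0.670

p·17900 + (1−p)·10500 = 15460
7400p + 10500 = 15460
p = (15460 − 10500) / 7400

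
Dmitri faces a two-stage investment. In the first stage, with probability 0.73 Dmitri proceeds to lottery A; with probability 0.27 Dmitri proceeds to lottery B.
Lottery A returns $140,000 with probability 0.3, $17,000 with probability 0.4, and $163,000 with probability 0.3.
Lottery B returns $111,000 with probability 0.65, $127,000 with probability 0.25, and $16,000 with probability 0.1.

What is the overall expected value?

EV(A) = 0.3 × 140000 + 0.4 × 17000 + 0.3 × 163000 = 42000 + 6800 + 48900 = 97700
EV(B) = 0.65 × 111000 + 0.25 × 127000 + 0.1 × 16000 = 72150 + 31750 + 1600 = 105500
Overall = 0.73 × 97700 + 0.27 × 105500 = 71321 + 28485 = 99806

$99,806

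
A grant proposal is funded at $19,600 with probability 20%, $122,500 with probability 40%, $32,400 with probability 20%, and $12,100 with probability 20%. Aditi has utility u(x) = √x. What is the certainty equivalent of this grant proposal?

E[u] = 0.2·√19600 + 0.4·√122500 + 0.2·√32400 + 0.2·√12100 = 0.2·140 + 0.4·350 + 0.2·180 + 0.2·110 = 226
CE = (226)² = 51076

$51,076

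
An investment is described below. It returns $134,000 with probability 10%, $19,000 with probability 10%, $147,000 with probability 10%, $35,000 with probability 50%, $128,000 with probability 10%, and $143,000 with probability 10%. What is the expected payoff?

EV = 0.1 × 134000 + 0.1 × 19000 + 0.1 × 147000 + 0.5 × 35000 + 0.1 × 128000 + 0.1 × 143000 = 13400 + 1900 + 14700 + 17500 + 12800 + 14300 = 74600

$74,600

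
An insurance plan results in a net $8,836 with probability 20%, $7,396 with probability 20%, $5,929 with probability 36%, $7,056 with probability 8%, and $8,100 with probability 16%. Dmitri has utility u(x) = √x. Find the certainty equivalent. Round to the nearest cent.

E[u] = 0.2·√8836 + 0.2·√7396 + 0.36·√5929 + 0.08·√7056 + 0.16·√8100 = 0.2·94 + 0.2·86 + 0.36·77 + 0.08·84 + 0.16·90 = 84.84
CE = (84.84)² = 7197.8256

$7,197.83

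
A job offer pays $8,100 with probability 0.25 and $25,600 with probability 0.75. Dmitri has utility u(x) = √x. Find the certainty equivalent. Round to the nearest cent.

$20,306.25

E[u] = 0.25·√8100 + 0.75·√25600 = 0.25·90 + 0.75·160 = 142.5
CE = (142.5)² = 20306.25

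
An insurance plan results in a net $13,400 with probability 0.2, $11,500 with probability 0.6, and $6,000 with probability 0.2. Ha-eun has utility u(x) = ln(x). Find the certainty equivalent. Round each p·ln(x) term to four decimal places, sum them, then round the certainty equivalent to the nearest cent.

E[u] = 0.2·ln(13400) + 0.6·ln(11500) + 0.2·ln(6000) = 1.9006 + 5.6101 + 1.7399 = 9.2506
CE = e^9.2506 ≈ 10410.81

$10,410.81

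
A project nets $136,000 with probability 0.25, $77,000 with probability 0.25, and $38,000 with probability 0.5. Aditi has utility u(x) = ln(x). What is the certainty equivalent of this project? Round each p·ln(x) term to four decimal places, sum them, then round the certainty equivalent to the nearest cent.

E[u] = 0.25·ln(136000) + 0.25·ln(77000) + 0.5·ln(38000) = 2.9551 + 2.8129 + 5.2727 = 11.0407
CE = e^11.0407 ≈ 62361.29

$62,361.29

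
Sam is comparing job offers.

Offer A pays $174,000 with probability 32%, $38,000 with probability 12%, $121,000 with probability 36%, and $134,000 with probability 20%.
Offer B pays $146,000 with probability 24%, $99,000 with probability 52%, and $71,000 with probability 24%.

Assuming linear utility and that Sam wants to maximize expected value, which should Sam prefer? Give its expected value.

Offer A = 0.32 × 174000 + 0.12 × 38000 + 0.36 × 121000 + 0.2 × 134000 = 55680 + 4560 + 43560 + 26800 = 130600
Offer B = 0.24 × 146000 + 0.52 × 99000 + 0.24 × 71000 = 35040 + 51480 + 17040 = 103560

Offer A ($130,600)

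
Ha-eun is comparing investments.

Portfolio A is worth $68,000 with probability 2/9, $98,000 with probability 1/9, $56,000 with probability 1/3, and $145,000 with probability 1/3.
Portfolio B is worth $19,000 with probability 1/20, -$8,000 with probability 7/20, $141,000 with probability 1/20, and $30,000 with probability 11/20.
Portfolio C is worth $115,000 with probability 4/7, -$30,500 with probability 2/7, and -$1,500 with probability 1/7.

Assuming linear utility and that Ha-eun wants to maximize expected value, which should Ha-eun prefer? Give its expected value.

Portfolio A ($93,000)

Portfolio A = 2/9 × 68000 + 1/9 × 98000 + 1/3 × 56000 + 1/3 × 145000 = 15111.1111 + 10888.8889 + 18666.6667 + 48333.3333 = 93000
Portfolio B = 1/20 × 19000 + 7/20 × (-8000) + 1/20 × 141000 + 11/20 × 30000 = 950 − 2800 + 7050 + 16500 = 21700
Portfolio C = 4/7 × 115000 + 2/7 × (-30500) + 1/7 × (-1500) = 65714.2857 − 8714.2857 − 214.2857 = 56785.7143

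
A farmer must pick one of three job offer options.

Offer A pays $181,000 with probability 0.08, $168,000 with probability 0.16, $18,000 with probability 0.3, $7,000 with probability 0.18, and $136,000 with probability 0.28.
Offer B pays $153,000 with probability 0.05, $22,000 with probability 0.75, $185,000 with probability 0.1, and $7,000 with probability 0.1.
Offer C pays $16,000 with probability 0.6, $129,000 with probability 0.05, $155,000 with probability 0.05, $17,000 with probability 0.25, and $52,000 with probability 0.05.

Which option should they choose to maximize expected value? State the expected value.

Offer A ($86,100)

Offer A = 0.08 × 181000 + 0.16 × 168000 + 0.3 × 18000 + 0.18 × 7000 + 0.28 × 136000 = 14480 + 26880 + 5400 + 1260 + 38080 = 86100
Offer B = 0.05 × 153000 + 0.75 × 22000 + 0.1 × 185000 + 0.1 × 7000 = 7650 + 16500 + 18500 + 700 = 43350
Offer C = 0.6 × 16000 + 0.05 × 129000 + 0.05 × 155000 + 0.25 × 17000 + 0.05 × 52000 = 9600 + 6450 + 7750 + 4250 + 2600 = 30650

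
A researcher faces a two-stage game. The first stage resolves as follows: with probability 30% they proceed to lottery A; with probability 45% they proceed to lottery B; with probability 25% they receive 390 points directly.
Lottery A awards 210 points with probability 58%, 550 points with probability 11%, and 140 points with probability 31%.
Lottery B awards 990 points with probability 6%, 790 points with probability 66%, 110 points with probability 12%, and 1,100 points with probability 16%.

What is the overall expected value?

511.71 points

EV(A) = 0.58 × 210 + 0.11 × 550 + 0.31 × 140 = 121.8 + 60.5 + 43.4 = 225.7
EV(B) = 0.06 × 990 + 0.66 × 790 + 0.12 × 110 + 0.16 × 1100 = 59.4 + 521.4 + 13.2 + 176 = 770
Branch C: 390 (certain)
Overall = 0.3 × 225.7 + 0.45 × 770 + 0.25 × 390 = 67.71 + 346.5 + 97.5 = 511.71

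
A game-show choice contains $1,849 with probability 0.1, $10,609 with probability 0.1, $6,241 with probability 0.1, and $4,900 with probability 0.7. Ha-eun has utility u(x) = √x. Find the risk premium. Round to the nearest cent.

$187.65

E[u] = 0.1·√1849 + 0.1·√10609 + 0.1·√6241 + 0.7·√4900 = 0.1·43 + 0.1·103 + 0.1·79 + 0.7·70 = 71.5
CE = (71.5)² = 5112.25
Risk premium = EV − CE = 5299.9 − 5112.25 = 187.65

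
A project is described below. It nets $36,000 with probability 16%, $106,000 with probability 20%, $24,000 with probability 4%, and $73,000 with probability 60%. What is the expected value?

$71,720

EV = 0.16 × 36000 + 0.2 × 106000 + 0.04 × 24000 + 0.6 × 73000 = 5760 + 21200 + 960 + 43800 = 71720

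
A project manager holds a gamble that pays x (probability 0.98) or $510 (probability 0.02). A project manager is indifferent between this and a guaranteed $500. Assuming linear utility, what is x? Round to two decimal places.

x = $499.80

0.98·x + 0.02·510 = 500
0.98·x = 500 − 10.2 = 489.8
x = 489.8 / 0.98 = 499.7959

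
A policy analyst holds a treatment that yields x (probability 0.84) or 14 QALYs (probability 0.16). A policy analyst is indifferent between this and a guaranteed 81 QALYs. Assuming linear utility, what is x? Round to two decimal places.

0.84·x + 0.16·14 = 81
0.84·x = 81 − 2.24 = 78.76
x = 78.76 / 0.84 = 93.7619

x = 93.76 QALYs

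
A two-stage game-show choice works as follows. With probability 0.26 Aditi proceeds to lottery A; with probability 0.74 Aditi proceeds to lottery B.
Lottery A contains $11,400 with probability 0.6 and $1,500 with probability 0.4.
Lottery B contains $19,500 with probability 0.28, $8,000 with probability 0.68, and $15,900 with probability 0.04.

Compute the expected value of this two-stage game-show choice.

$10,471.04

EV(A) = 0.6 × 11400 + 0.4 × 1500 = 6840 + 600 = 7440
EV(B) = 0.28 × 19500 + 0.68 × 8000 + 0.04 × 15900 = 5460 + 5440 + 636 = 11536
Overall = 0.26 × 7440 + 0.74 × 11536 = 1934.4 + 8536.64 = 10471.04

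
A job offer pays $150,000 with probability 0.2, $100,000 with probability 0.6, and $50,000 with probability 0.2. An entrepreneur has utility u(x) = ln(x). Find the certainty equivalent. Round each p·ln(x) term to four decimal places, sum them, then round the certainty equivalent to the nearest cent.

$94,419.23

E[u] = 0.2·ln(150000) + 0.6·ln(100000) + 0.2·ln(50000) = 2.3837 + 6.9078 + 2.1640 = 11.4555
CE = e^11.4555 ≈ 94419.23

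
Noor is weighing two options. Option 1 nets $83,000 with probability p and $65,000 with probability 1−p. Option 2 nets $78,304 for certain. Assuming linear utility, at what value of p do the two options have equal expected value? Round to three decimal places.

p·83000 + (1−p)·65000 = 78304
18000p + 65000 = 78304
p = (78304 − 65000) / 18000

p = 0.739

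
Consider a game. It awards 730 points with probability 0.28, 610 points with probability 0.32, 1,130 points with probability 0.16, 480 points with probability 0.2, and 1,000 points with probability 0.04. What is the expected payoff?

716.4 points

EV = 0.28 × 730 + 0.32 × 610 + 0.16 × 1130 + 0.2 × 480 + 0.04 × 1000 = 204.4 + 195.2 + 180.8 + 96 + 40 = 716.4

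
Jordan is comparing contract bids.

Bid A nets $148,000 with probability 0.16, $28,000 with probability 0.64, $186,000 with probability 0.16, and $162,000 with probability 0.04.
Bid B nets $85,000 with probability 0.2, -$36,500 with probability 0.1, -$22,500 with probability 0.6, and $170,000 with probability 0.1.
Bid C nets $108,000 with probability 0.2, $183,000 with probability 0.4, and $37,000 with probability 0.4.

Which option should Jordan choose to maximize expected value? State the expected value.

Bid C ($109,600)

Bid A = 0.16 × 148000 + 0.64 × 28000 + 0.16 × 186000 + 0.04 × 162000 = 23680 + 17920 + 29760 + 6480 = 77840
Bid B = 0.2 × 85000 + 0.1 × (-36500) + 0.6 × (-22500) + 0.1 × 170000 = 17000 − 3650 − 13500 + 17000 = 16850
Bid C = 0.2 × 108000 + 0.4 × 183000 + 0.4 × 37000 = 21600 + 73200 + 14800 = 109600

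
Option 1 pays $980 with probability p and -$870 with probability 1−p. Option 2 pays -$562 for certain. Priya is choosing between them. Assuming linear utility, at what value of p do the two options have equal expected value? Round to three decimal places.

p = 0.166

p·980 + (1−p)·(-870) = -562
1850p − 870 = -562
p = (-562 + 870) / 1850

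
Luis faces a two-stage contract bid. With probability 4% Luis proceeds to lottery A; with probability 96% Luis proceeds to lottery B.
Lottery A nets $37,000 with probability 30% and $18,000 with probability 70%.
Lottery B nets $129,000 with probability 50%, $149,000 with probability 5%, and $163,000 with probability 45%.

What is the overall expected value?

$140,436

EV(A) = 0.3 × 37000 + 0.7 × 18000 = 11100 + 12600 = 23700
EV(B) = 0.5 × 129000 + 0.05 × 149000 + 0.45 × 163000 = 64500 + 7450 + 73350 = 145300
Overall = 0.04 × 23700 + 0.96 × 145300 = 948 + 139488 = 140436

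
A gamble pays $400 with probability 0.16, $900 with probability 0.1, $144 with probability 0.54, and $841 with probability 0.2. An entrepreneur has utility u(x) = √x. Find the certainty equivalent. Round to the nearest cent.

E[u] = 0.16·√400 + 0.1·√900 + 0.54·√144 + 0.2·√841 = 0.16·20 + 0.1·30 + 0.54·12 + 0.2·29 = 18.48
CE = (18.48)² = 341.5104

$341.51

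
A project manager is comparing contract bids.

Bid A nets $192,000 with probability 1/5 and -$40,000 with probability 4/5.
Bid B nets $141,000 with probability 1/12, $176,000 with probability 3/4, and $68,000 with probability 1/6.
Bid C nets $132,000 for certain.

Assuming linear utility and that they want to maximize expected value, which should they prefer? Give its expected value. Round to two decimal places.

Bid B ($155,083.33)

Bid A = 1/5 × 192000 + 4/5 × (-40000) = 38400 − 32000 = 6400
Bid B = 1/12 × 141000 + 3/4 × 176000 + 1/6 × 68000 = 11750 + 132000 + 11333.3333 = 155083.3333
Bid C: 132000 (certain)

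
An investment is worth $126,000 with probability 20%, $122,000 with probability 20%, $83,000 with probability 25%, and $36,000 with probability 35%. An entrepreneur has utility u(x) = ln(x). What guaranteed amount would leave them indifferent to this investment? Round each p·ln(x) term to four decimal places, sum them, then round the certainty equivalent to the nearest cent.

E[u] = 0.2·ln(126000) + 0.2·ln(122000) + 0.25·ln(83000) + 0.35·ln(36000) = 2.3488 + 2.3424 + 2.8316 + 3.6719 = 11.1947
CE = e^11.1947 ≈ 72743.88

$72,743.88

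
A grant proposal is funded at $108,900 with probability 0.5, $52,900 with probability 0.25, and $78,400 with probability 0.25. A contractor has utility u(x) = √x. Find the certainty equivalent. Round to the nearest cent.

$85,556.25

E[u] = 0.5·√108900 + 0.25·√52900 + 0.25·√78400 = 0.5·330 + 0.25·230 + 0.25·280 = 292.5
CE = (292.5)² = 85556.25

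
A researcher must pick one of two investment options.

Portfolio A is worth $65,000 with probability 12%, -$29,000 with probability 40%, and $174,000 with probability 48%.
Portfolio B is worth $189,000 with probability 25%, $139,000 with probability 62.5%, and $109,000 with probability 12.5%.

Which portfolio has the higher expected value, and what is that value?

Portfolio A = 0.12 × 65000 + 0.4 × (-29000) + 0.48 × 174000 = 7800 − 11600 + 83520 = 79720
Portfolio B = 0.25 × 189000 + 0.625 × 139000 + 0.125 × 109000 = 47250 + 86875 + 13625 = 147750

Portfolio B ($147,750)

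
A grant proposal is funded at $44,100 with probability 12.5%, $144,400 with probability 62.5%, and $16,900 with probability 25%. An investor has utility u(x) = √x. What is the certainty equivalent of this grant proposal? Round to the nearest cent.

E[u] = 0.125·√44100 + 0.625·√144400 + 0.25·√16900 = 0.125·210 + 0.625·380 + 0.25·130 = 296.25
CE = (296.25)² = 87764.0625

$87,764.06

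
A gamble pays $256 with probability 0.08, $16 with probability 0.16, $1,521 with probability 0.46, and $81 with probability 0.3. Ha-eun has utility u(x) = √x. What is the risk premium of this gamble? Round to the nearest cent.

$238.05

E[u] = 0.08·√256 + 0.16·√16 + 0.46·√1521 + 0.3·√81 = 0.08·16 + 0.16·4 + 0.46·39 + 0.3·9 = 22.56
CE = (22.56)² = 508.9536
Risk premium = EV − CE = 747 − 508.9536 = 238.0464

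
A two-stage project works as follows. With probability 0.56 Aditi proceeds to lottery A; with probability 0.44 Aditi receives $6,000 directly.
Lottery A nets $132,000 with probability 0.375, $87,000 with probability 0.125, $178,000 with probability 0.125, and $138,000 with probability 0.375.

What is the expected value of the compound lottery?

$77,890

EV(A) = 0.375 × 132000 + 0.125 × 87000 + 0.125 × 178000 + 0.375 × 138000 = 49500 + 10875 + 22250 + 51750 = 134375
Branch B: 6000 (certain)
Overall = 0.56 × 134375 + 0.44 × 6000 = 75250 + 2640 = 77890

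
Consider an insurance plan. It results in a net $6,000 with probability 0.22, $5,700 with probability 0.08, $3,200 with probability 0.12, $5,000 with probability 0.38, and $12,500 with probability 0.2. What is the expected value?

EV = 0.22 × 6000 + 0.08 × 5700 + 0.12 × 3200 + 0.38 × 5000 + 0.2 × 12500 = 1320 + 456 + 384 + 1900 + 2500 = 6560

$6,560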